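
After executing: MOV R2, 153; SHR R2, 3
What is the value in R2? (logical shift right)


Register state trace:
  MOV R2, 153  → R2 = 153
  SHR R2, 3  → R2 = 153 >> 3 = 153 // 2^3 = 19
Final: R2 = 19

19


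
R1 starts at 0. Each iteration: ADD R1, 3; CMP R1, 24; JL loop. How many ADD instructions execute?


Loop trace (R1 starts at 0, target 24, step 3):
  ADD #1: R1 = 0 + 3 = 3  → 3 < 24, loop
  ADD #2: R1 = 3 + 3 = 6  → 6 < 24, loop
  ADD #3: R1 = 6 + 3 = 9  → 9 < 24, loop
  ADD #4: R1 = 9 + 3 = 12  → 12 < 24, loop
  ADD #5: R1 = 12 + 3 = 15  → 15 < 24, loop
  ADD #6: R1 = 15 + 3 = 18  → 18 < 24, loop
  ADD #7: R1 = 18 + 3 = 21  → 21 < 24, loop
  ADD #8: R1 = 21 + 3 = 24  → 24 >= 24, exit
Total ADD instructions: 8

8


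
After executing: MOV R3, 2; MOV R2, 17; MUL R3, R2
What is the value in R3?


Register state trace:
  MOV R3, 2  → R3 = 2
  MOV R2, 17  → R2 = 17
  MUL R3, R2  → R3 = 2 * 17 = 34
Final: R3 = 34

34


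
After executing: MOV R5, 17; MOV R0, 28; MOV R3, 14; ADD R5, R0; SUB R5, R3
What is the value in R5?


Register state trace:
  MOV R5, 17  → R5 = 17
  MOV R0, 28  → R0 = 28
  MOV R3, 14  → R3 = 14
  ADD R5, R0  → R5 = 17 + 28 = 45
  SUB R5, R3  → R5 = 45 - 14 = 31
Final: R5 = 31

31


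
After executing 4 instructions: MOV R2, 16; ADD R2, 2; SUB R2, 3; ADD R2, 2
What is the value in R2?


Register state trace:
  MOV R2, 16  → R2 = 16
  ADD R2, 2  → R2 = 16 + 2 = 18
  SUB R2, 3  → R2 = 18 - 3 = 15
  ADD R2, 2  → R2 = 15 + 2 = 17
Final: R2 = 17

17


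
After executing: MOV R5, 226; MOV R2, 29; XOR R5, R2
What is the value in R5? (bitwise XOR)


Register state trace:
  MOV R5, 226  → R5 = 226 (0b11100010)
  MOV R2, 29  → R2 = 29 (0b00011101)
  XOR R5, R2  → R5 = 226 XOR 29 = 255 (0b11111111)
Final: R5 = 255

255


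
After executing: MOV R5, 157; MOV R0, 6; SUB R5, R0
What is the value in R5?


Register state trace:
  MOV R5, 157  → R5 = 157
  MOV R0, 6  → R0 = 6
  SUB R5, R0  → R5 = 157 - 6 = 151
Final: R5 = 151

151


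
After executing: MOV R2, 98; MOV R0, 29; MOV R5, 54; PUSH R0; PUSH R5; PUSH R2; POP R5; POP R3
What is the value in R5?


Stack trace (top is rightmost):
  MOV R2, 98  → R2 = 98
  MOV R0, 29  → R0 = 29
  MOV R5, 54  → R5 = 54
  PUSH R0  → stack: [29]
  PUSH R5  → stack: [29, 54]
  PUSH R2  → stack: [29, 54, 98]
  POP R5  → R5 = 98, stack: [29, 54]
  POP R3  → R3 = 54, stack: [29]
Final: R5 = 98

98


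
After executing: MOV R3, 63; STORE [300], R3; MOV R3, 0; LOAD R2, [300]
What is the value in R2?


Register and memory trace:
  MOV R3, 63  → R3 = 63
  STORE [300], R3  → mem[300] = 63
  MOV R3, 0  → R3 = 0
  LOAD R2, [300]  → R2 = mem[300] = 63
Final: R2 = 63

63


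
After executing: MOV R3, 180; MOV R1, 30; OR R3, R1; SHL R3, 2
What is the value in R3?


Register state trace:
  MOV R3, 180  → R3 = 180 (0b10110100)
  MOV R1, 30  → R1 = 30 (0b00011110)
  OR R3, R1  → R3 = 180 OR 30 = 190 (0b10111110)
  SHL R3, 2  → R3 = 190 << 2 = 760
Final: R3 = 760

760


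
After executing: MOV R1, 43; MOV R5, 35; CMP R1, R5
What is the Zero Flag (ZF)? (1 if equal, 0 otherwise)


Register state trace:
  MOV R1, 43  → R1 = 43
  MOV R5, 35  → R5 = 35
  CMP R1, R5  → computes 43 - 35 = 8
  Result is nonzero, so values are not equal
ZF = 0

0


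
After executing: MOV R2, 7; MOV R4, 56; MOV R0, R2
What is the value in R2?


Register state trace:
  MOV R2, 7  → R2 = 7
  MOV R4, 56  → R4 = 56
  MOV R0, R2  → R0 = 7
Final: R2 = 7

7


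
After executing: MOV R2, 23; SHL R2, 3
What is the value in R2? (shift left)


Register state trace:
  MOV R2, 23  → R2 = 23
  SHL R2, 3  → R2 = 23 << 3 = 23 * 2^3 = 184
Final: R2 = 184

184


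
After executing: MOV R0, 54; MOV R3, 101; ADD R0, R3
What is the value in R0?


Register state trace:
  MOV R0, 54  → R0 = 54
  MOV R3, 101  → R3 = 101
  ADD R0, R3  → R0 = 54 + 101 = 155
Final: R0 = 155

155


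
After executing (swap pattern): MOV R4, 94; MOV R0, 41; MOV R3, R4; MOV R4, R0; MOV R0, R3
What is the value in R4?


Register state trace (swap pattern):
  MOV R4, 94  → R4 = 94
  MOV R0, 41  → R0 = 41
  MOV R3, R4  → R3 = 94  (save R4)
  MOV R4, R0  → R4 = 41  (R4 gets R0's value)
  MOV R0, R3  → R0 = 94  (R0 gets saved value)
Final: R4 = 41

41


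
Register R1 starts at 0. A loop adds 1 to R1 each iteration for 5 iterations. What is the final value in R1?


Starting value: R1 = 0
  Iter 1: R1 = 0 + 1 = 1
  Iter 2: R1 = 1 + 1 = 2
  Iter 3: R1 = 2 + 1 = 3
  Iter 4: R1 = 3 + 1 = 4
  Iter 5: R1 = 4 + 1 = 5
Final: R1 = 5

5


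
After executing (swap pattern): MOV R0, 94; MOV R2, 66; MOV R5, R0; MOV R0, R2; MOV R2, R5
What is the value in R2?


Register state trace (swap pattern):
  MOV R0, 94  → R0 = 94
  MOV R2, 66  → R2 = 66
  MOV R5, R0  → R5 = 94  (save R0)
  MOV R0, R2  → R0 = 66  (R0 gets R2's value)
  MOV R2, R5  → R2 = 94  (R2 gets saved value)
Final: R2 = 94

94


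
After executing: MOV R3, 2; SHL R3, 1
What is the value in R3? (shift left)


Register state trace:
  MOV R3, 2  → R3 = 2
  SHL R3, 1  → R3 = 2 << 1 = 2 * 2^1 = 4
Final: R3 = 4

4


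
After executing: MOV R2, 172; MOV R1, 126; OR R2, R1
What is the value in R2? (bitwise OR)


Register state trace:
  MOV R2, 172  → R2 = 172 (0b10101100)
  MOV R1, 126  → R1 = 126 (0b01111110)
  OR R2, R1   → R2 = 172 OR 126 = 254 (0b11111110)
Final: R2 = 254

254


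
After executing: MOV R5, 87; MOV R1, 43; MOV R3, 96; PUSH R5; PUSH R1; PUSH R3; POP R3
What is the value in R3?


Stack trace (top is rightmost):
  MOV R5, 87  → R5 = 87
  MOV R1, 43  → R1 = 43
  MOV R3, 96  → R3 = 96
  PUSH R5  → stack: [87]
  PUSH R1  → stack: [87, 43]
  PUSH R3  → stack: [87, 43, 96]
  POP R3  → R3 = 96, stack: [87, 43]
Final: R3 = 96

96


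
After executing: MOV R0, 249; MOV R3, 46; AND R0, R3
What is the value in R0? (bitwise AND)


Register state trace:
  MOV R0, 249  → R0 = 249 (0b11111001)
  MOV R3, 46  → R3 = 46 (0b00101110)
  AND R0, R3  → R0 = 249 AND 46 = 40 (0b00101000)
Final: R0 = 40

40


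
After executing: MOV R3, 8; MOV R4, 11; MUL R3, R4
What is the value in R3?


Register state trace:
  MOV R3, 8  → R3 = 8
  MOV R4, 11  → R4 = 11
  MUL R3, R4  → R3 = 8 * 11 = 88
Final: R3 = 88

88


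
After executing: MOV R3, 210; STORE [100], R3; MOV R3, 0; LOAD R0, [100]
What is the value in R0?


Register and memory trace:
  MOV R3, 210  → R3 = 210
  STORE [100], R3  → mem[100] = 210
  MOV R3, 0  → R3 = 0
  LOAD R0, [100]  → R0 = mem[100] = 210
Final: R0 = 210

210


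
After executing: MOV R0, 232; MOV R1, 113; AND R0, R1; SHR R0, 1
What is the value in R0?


Register state trace:
  MOV R0, 232  → R0 = 232 (0b11101000)
  MOV R1, 113  → R1 = 113 (0b01110001)
  AND R0, R1  → R0 = 232 AND 113 = 96 (0b01100000)
  SHR R0, 1  → R0 = 96 >> 1 = 48
Final: R0 = 48

48


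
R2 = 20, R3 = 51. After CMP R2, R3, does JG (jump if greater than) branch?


Trace:
  R2 = 20, R3 = 51
  CMP R2, R3  → compares 20 vs 51
  JG checks: is 20 greater than 51?
  20 < 51, so condition is false
Branch taken: No

No


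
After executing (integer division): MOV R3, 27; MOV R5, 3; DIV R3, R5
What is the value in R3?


Register state trace:
  MOV R3, 27  → R3 = 27
  MOV R5, 3  → R5 = 3
  DIV R3, R5  → R3 = 27 // 3 = 9
Final: R3 = 9

9


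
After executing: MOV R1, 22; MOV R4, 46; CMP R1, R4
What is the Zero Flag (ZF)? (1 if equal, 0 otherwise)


Register state trace:
  MOV R1, 22  → R1 = 22
  MOV R4, 46  → R4 = 46
  CMP R1, R4  → computes 22 - 46 = -24
  Result is nonzero, so values are not equal
ZF = 0

0


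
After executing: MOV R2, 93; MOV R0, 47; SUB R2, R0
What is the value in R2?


Register state trace:
  MOV R2, 93  → R2 = 93
  MOV R0, 47  → R0 = 47
  SUB R2, R0  → R2 = 93 - 47 = 46
Final: R2 = 46

46


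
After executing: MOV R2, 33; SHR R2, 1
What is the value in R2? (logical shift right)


Register state trace:
  MOV R2, 33  → R2 = 33
  SHR R2, 1  → R2 = 33 >> 1 = 33 // 2^1 = 16
Final: R2 = 16

16


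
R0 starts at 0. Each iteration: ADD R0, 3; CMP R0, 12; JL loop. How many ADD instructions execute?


Loop trace (R0 starts at 0, target 12, step 3):
  ADD #1: R0 = 0 + 3 = 3  → 3 < 12, loop
  ADD #2: R0 = 3 + 3 = 6  → 6 < 12, loop
  ADD #3: R0 = 6 + 3 = 9  → 9 < 12, loop
  ADD #4: R0 = 9 + 3 = 12  → 12 >= 12, exit
Total ADD instructions: 4

4


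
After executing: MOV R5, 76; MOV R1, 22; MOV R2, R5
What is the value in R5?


Register state trace:
  MOV R5, 76  → R5 = 76
  MOV R1, 22  → R1 = 22
  MOV R2, R5  → R2 = 76
Final: R5 = 76

76


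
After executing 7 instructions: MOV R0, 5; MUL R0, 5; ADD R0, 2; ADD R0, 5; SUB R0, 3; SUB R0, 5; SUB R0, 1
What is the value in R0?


Register state trace:
  MOV R0, 5  → R0 = 5
  MUL R0, 5  → R0 = 5 * 5 = 25
  ADD R0, 2  → R0 = 25 + 2 = 27
  ADD R0, 5  → R0 = 27 + 5 = 32
  SUB R0, 3  → R0 = 32 - 3 = 29
  SUB R0, 5  → R0 = 29 - 5 = 24
  SUB R0, 1  → R0 = 24 - 1 = 23
Final: R0 = 23

23


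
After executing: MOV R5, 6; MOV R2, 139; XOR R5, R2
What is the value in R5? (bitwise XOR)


Register state trace:
  MOV R5, 6  → R5 = 6 (0b00000110)
  MOV R2, 139  → R2 = 139 (0b10001011)
  XOR R5, R2  → R5 = 6 XOR 139 = 141 (0b10001101)
Final: R5 = 141

141


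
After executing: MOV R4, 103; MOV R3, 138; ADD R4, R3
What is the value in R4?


Register state trace:
  MOV R4, 103  → R4 = 103
  MOV R3, 138  → R3 = 138
  ADD R4, R3  → R4 = 103 + 138 = 241
Final: R4 = 241

241


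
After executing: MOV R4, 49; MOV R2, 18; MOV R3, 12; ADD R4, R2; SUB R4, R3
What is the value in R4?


Register state trace:
  MOV R4, 49  → R4 = 49
  MOV R2, 18  → R2 = 18
  MOV R3, 12  → R3 = 12
  ADD R4, R2  → R4 = 49 + 18 = 67
  SUB R4, R3  → R4 = 67 - 12 = 55
Final: R4 = 55

55


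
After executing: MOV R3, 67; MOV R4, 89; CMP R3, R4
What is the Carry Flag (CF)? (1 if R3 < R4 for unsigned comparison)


Register state trace:
  MOV R3, 67  → R3 = 67
  MOV R4, 89  → R4 = 89
  CMP R3, R4  → unsigned 67 - 89: borrow occurs
  67 < 89, so CF = 1
CF = 1

1


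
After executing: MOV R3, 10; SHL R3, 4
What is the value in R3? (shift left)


Register state trace:
  MOV R3, 10  → R3 = 10
  SHL R3, 4  → R3 = 10 << 4 = 10 * 2^4 = 160
Final: R3 = 160

160


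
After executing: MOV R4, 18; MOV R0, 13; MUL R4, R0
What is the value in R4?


Register state trace:
  MOV R4, 18  → R4 = 18
  MOV R0, 13  → R0 = 13
  MUL R4, R0  → R4 = 18 * 13 = 234
Final: R4 = 234

234


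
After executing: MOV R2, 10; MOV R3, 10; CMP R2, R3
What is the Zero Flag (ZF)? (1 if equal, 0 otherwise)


Register state trace:
  MOV R2, 10  → R2 = 10
  MOV R3, 10  → R3 = 10
  CMP R2, R3  → computes 10 - 10 = 0
  Result is zero, so values are equal
ZF = 1

1


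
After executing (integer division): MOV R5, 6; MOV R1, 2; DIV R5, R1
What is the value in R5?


Register state trace:
  MOV R5, 6  → R5 = 6
  MOV R1, 2  → R1 = 2
  DIV R5, R1  → R5 = 6 // 2 = 3
Final: R5 = 3

3


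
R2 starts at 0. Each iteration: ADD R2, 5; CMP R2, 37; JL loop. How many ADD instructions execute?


Loop trace (R2 starts at 0, target 37, step 5):
  ADD #1: R2 = 0 + 5 = 5  → 5 < 37, loop
  ADD #2: R2 = 5 + 5 = 10  → 10 < 37, loop
  ADD #3: R2 = 10 + 5 = 15  → 15 < 37, loop
  ADD #4: R2 = 15 + 5 = 20  → 20 < 37, loop
  ADD #5: R2 = 20 + 5 = 25  → 25 < 37, loop
  ADD #6: R2 = 25 + 5 = 30  → 30 < 37, loop
  ADD #7: R2 = 30 + 5 = 35  → 35 < 37, loop
  ADD #8: R2 = 35 + 5 = 40  → 40 >= 37, exit
Total ADD instructions: 8

8


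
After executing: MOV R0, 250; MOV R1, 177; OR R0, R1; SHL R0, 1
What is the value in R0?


Register state trace:
  MOV R0, 250  → R0 = 250 (0b11111010)
  MOV R1, 177  → R1 = 177 (0b10110001)
  OR R0, R1  → R0 = 250 OR 177 = 251 (0b11111011)
  SHL R0, 1  → R0 = 251 << 1 = 502
Final: R0 = 502

502


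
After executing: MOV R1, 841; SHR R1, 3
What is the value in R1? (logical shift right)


Register state trace:
  MOV R1, 841  → R1 = 841
  SHR R1, 3  → R1 = 841 >> 3 = 841 // 2^3 = 105
Final: R1 = 105

105


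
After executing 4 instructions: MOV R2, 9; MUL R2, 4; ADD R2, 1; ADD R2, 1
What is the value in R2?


Register state trace:
  MOV R2, 9  → R2 = 9
  MUL R2, 4  → R2 = 9 * 4 = 36
  ADD R2, 1  → R2 = 36 + 1 = 37
  ADD R2, 1  → R2 = 37 + 1 = 38
Final: R2 = 38

38


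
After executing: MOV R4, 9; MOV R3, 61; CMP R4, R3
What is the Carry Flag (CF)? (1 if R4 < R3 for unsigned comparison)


Register state trace:
  MOV R4, 9  → R4 = 9
  MOV R3, 61  → R3 = 61
  CMP R4, R3  → unsigned 9 - 61: borrow occurs
  9 < 61, so CF = 1
CF = 1

1


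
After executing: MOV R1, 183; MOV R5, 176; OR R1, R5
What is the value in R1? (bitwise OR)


Register state trace:
  MOV R1, 183  → R1 = 183 (0b10110111)
  MOV R5, 176  → R5 = 176 (0b10110000)
  OR R1, R5   → R1 = 183 OR 176 = 183 (0b10110111)
Final: R1 = 183

183


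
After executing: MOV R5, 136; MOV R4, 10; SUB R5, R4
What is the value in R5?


Register state trace:
  MOV R5, 136  → R5 = 136
  MOV R4, 10  → R4 = 10
  SUB R5, R4  → R5 = 136 - 10 = 126
Final: R5 = 126

126


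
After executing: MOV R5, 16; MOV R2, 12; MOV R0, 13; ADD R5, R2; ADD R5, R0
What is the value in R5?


Register state trace:
  MOV R5, 16  → R5 = 16
  MOV R2, 12  → R2 = 12
  MOV R0, 13  → R0 = 13
  ADD R5, R2  → R5 = 16 + 12 = 28
  ADD R5, R0  → R5 = 28 + 13 = 41
Final: R5 = 41

41


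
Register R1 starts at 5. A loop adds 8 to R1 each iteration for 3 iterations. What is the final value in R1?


Starting value: R1 = 5
  Iter 1: R1 = 5 + 8 = 13
  Iter 2: R1 = 13 + 8 = 21
  Iter 3: R1 = 21 + 8 = 29
Final: R1 = 29

29


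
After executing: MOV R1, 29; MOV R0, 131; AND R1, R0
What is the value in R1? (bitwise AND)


Register state trace:
  MOV R1, 29  → R1 = 29 (0b00011101)
  MOV R0, 131  → R0 = 131 (0b10000011)
  AND R1, R0  → R1 = 29 AND 131 = 1 (0b00000001)
Final: R1 = 1

1


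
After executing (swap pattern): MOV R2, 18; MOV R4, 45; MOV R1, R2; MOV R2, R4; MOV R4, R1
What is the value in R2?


Register state trace (swap pattern):
  MOV R2, 18  → R2 = 18
  MOV R4, 45  → R4 = 45
  MOV R1, R2  → R1 = 18  (save R2)
  MOV R2, R4  → R2 = 45  (R2 gets R4's value)
  MOV R4, R1  → R4 = 18  (R4 gets saved value)
Final: R2 = 45

45


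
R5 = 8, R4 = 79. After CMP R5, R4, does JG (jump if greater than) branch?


Trace:
  R5 = 8, R4 = 79
  CMP R5, R4  → compares 8 vs 79
  JG checks: is 8 greater than 79?
  8 < 79, so condition is false
Branch taken: No

No


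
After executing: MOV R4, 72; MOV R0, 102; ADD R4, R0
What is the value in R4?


Register state trace:
  MOV R4, 72  → R4 = 72
  MOV R0, 102  → R0 = 102
  ADD R4, R0  → R4 = 72 + 102 = 174
Final: R4 = 174

174


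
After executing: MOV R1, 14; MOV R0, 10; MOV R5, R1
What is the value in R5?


Register state trace:
  MOV R1, 14  → R1 = 14
  MOV R0, 10  → R0 = 10
  MOV R5, R1  → R5 = 14
Final: R5 = 14

14


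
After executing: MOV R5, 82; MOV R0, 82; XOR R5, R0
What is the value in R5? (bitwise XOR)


Register state trace:
  MOV R5, 82  → R5 = 82 (0b01010010)
  MOV R0, 82  → R0 = 82 (0b01010010)
  XOR R5, R0  → R5 = 82 XOR 82 = 0 (0b00000000)
Final: R5 = 0

0


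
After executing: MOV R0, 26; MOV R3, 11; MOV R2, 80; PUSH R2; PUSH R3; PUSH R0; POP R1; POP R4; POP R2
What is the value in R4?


Stack trace (top is rightmost):
  MOV R0, 26  → R0 = 26
  MOV R3, 11  → R3 = 11
  MOV R2, 80  → R2 = 80
  PUSH R2  → stack: [80]
  PUSH R3  → stack: [80, 11]
  PUSH R0  → stack: [80, 11, 26]
  POP R1  → R1 = 26, stack: [80, 11]
  POP R4  → R4 = 11, stack: [80]
  POP R2  → R2 = 80, stack: []
Final: R4 = 11

11


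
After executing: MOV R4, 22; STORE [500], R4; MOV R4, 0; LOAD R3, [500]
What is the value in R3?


Register and memory trace:
  MOV R4, 22  → R4 = 22
  STORE [500], R4  → mem[500] = 22
  MOV R4, 0  → R4 = 0
  LOAD R3, [500]  → R3 = mem[500] = 22
Final: R3 = 22

22


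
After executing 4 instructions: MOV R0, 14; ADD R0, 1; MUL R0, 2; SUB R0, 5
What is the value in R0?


Register state trace:
  MOV R0, 14  → R0 = 14
  ADD R0, 1  → R0 = 14 + 1 = 15
  MUL R0, 2  → R0 = 15 * 2 = 30
  SUB R0, 5  → R0 = 30 - 5 = 25
Final: R0 = 25

25


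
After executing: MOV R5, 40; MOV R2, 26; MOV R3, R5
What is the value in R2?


Register state trace:
  MOV R5, 40  → R5 = 40
  MOV R2, 26  → R2 = 26
  MOV R3, R5  → R3 = 40
Final: R2 = 26

26


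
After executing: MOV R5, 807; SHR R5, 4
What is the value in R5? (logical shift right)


Register state trace:
  MOV R5, 807  → R5 = 807
  SHR R5, 4  → R5 = 807 >> 4 = 807 // 2^4 = 50
Final: R5 = 50

50


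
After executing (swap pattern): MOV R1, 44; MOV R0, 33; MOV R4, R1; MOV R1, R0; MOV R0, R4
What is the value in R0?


Register state trace (swap pattern):
  MOV R1, 44  → R1 = 44
  MOV R0, 33  → R0 = 33
  MOV R4, R1  → R4 = 44  (save R1)
  MOV R1, R0  → R1 = 33  (R1 gets R0's value)
  MOV R0, R4  → R0 = 44  (R0 gets saved value)
Final: R0 = 44

44


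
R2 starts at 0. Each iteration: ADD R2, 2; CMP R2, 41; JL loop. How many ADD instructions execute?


Loop trace (R2 starts at 0, target 41, step 2):
  ADD #1: R2 = 0 + 2 = 2  → 2 < 41, loop
  ADD #2: R2 = 2 + 2 = 4  → 4 < 41, loop
  ADD #3: R2 = 4 + 2 = 6  → 6 < 41, loop
  ADD #4: R2 = 6 + 2 = 8  → 8 < 41, loop
  ADD #5: R2 = 8 + 2 = 10  → 10 < 41, loop
  ADD #6: R2 = 10 + 2 = 12  → 12 < 41, loop
  ADD #7: R2 = 12 + 2 = 14  → 14 < 41, loop
  ADD #8: R2 = 14 + 2 = 16  → 16 < 41, loop
  ADD #9: R2 = 16 + 2 = 18  → 18 < 41, loop
  ADD #10: R2 = 18 + 2 = 20  → 20 < 41, loop
  ADD #11: R2 = 20 + 2 = 22  → 22 < 41, loop
  ADD #12: R2 = 22 + 2 = 24  → 24 < 41, loop
  ADD #13: R2 = 24 + 2 = 26  → 26 < 41, loop
  ADD #14: R2 = 26 + 2 = 28  → 28 < 41, loop
  ADD #15: R2 = 28 + 2 = 30  → 30 < 41, loop
  ADD #16: R2 = 30 + 2 = 32  → 32 < 41, loop
  ADD #17: R2 = 32 + 2 = 34  → 34 < 41, loop
  ADD #18: R2 = 34 + 2 = 36  → 36 < 41, loop
  ADD #19: R2 = 36 + 2 = 38  → 38 < 41, loop
  ADD #20: R2 = 38 + 2 = 40  → 40 < 41, loop
  ADD #21: R2 = 40 + 2 = 42  → 42 >= 41, exit
Total ADD instructions: 21

21


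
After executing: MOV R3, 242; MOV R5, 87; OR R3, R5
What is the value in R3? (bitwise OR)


Register state trace:
  MOV R3, 242  → R3 = 242 (0b11110010)
  MOV R5, 87  → R5 = 87 (0b01010111)
  OR R3, R5   → R3 = 242 OR 87 = 247 (0b11110111)
Final: R3 = 247

247


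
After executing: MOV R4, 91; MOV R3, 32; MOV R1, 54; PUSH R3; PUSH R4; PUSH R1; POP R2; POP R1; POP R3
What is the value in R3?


Stack trace (top is rightmost):
  MOV R4, 91  → R4 = 91
  MOV R3, 32  → R3 = 32
  MOV R1, 54  → R1 = 54
  PUSH R3  → stack: [32]
  PUSH R4  → stack: [32, 91]
  PUSH R1  → stack: [32, 91, 54]
  POP R2  → R2 = 54, stack: [32, 91]
  POP R1  → R1 = 91, stack: [32]
  POP R3  → R3 = 32, stack: []
Final: R3 = 32

32


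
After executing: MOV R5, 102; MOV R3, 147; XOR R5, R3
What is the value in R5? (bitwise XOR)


Register state trace:
  MOV R5, 102  → R5 = 102 (0b01100110)
  MOV R3, 147  → R3 = 147 (0b10010011)
  XOR R5, R3  → R5 = 102 XOR 147 = 245 (0b11110101)
Final: R5 = 245

245


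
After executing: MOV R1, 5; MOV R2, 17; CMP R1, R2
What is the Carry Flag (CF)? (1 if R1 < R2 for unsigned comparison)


Register state trace:
  MOV R1, 5  → R1 = 5
  MOV R2, 17  → R2 = 17
  CMP R1, R2  → unsigned 5 - 17: borrow occurs
  5 < 17, so CF = 1
CF = 1

1


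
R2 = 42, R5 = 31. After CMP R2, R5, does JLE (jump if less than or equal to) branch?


Trace:
  R2 = 42, R5 = 31
  CMP R2, R5  → compares 42 vs 31
  JLE checks: is 42 less than or equal to 31?
  42 > 31, so condition is false
Branch taken: No

No


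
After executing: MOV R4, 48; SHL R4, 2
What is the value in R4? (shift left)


Register state trace:
  MOV R4, 48  → R4 = 48
  SHL R4, 2  → R4 = 48 << 2 = 48 * 2^2 = 192
Final: R4 = 192

192


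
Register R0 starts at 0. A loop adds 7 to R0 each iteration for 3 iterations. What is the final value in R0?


Starting value: R0 = 0
  Iter 1: R0 = 0 + 7 = 7
  Iter 2: R0 = 7 + 7 = 14
  Iter 3: R0 = 14 + 7 = 21
Final: R0 = 21

21


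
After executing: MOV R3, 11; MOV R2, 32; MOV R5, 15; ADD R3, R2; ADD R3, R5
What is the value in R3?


Register state trace:
  MOV R3, 11  → R3 = 11
  MOV R2, 32  → R2 = 32
  MOV R5, 15  → R5 = 15
  ADD R3, R2  → R3 = 11 + 32 = 43
  ADD R3, R5  → R3 = 43 + 15 = 58
Final: R3 = 58

58


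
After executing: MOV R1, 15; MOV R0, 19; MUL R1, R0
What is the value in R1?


Register state trace:
  MOV R1, 15  → R1 = 15
  MOV R0, 19  → R0 = 19
  MUL R1, R0  → R1 = 15 * 19 = 285
Final: R1 = 285

285


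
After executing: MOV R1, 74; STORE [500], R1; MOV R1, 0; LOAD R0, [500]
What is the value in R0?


Register and memory trace:
  MOV R1, 74  → R1 = 74
  STORE [500], R1  → mem[500] = 74
  MOV R1, 0  → R1 = 0
  LOAD R0, [500]  → R0 = mem[500] = 74
Final: R0 = 74

74


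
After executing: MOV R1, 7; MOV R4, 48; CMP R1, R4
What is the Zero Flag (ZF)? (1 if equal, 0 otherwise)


Register state trace:
  MOV R1, 7  → R1 = 7
  MOV R4, 48  → R4 = 48
  CMP R1, R4  → computes 7 - 48 = -41
  Result is nonzero, so values are not equal
ZF = 0

0


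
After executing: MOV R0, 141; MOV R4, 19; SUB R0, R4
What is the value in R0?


Register state trace:
  MOV R0, 141  → R0 = 141
  MOV R4, 19  → R4 = 19
  SUB R0, R4  → R0 = 141 - 19 = 122
Final: R0 = 122

122


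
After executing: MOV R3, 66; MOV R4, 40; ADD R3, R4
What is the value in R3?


Register state trace:
  MOV R3, 66  → R3 = 66
  MOV R4, 40  → R4 = 40
  ADD R3, R4  → R3 = 66 + 40 = 106
Final: R3 = 106

106


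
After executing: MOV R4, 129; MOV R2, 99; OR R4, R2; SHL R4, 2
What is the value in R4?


Register state trace:
  MOV R4, 129  → R4 = 129 (0b10000001)
  MOV R2, 99  → R2 = 99 (0b01100011)
  OR R4, R2  → R4 = 129 OR 99 = 227 (0b11100011)
  SHL R4, 2  → R4 = 227 << 2 = 908
Final: R4 = 908

908


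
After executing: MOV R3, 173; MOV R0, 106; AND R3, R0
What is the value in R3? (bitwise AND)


Register state trace:
  MOV R3, 173  → R3 = 173 (0b10101101)
  MOV R0, 106  → R0 = 106 (0b01101010)
  AND R3, R0  → R3 = 173 AND 106 = 40 (0b00101000)
Final: R3 = 40

40


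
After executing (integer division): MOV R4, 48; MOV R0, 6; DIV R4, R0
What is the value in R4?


Register state trace:
  MOV R4, 48  → R4 = 48
  MOV R0, 6  → R0 = 6
  DIV R4, R0  → R4 = 48 // 6 = 8
Final: R4 = 8

8


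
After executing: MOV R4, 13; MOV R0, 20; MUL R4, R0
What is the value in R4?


Register state trace:
  MOV R4, 13  → R4 = 13
  MOV R0, 20  → R0 = 20
  MUL R4, R0  → R4 = 13 * 20 = 260
Final: R4 = 260

260


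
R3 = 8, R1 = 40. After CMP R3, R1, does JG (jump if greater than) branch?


Trace:
  R3 = 8, R1 = 40
  CMP R3, R1  → compares 8 vs 40
  JG checks: is 8 greater than 40?
  8 < 40, so condition is false
Branch taken: No

No


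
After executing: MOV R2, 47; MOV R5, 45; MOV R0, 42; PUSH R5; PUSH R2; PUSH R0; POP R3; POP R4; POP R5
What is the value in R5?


Stack trace (top is rightmost):
  MOV R2, 47  → R2 = 47
  MOV R5, 45  → R5 = 45
  MOV R0, 42  → R0 = 42
  PUSH R5  → stack: [45]
  PUSH R2  → stack: [45, 47]
  PUSH R0  → stack: [45, 47, 42]
  POP R3  → R3 = 42, stack: [45, 47]
  POP R4  → R4 = 47, stack: [45]
  POP R5  → R5 = 45, stack: []
Final: R5 = 45

45


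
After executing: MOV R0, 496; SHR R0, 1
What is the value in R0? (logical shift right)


Register state trace:
  MOV R0, 496  → R0 = 496
  SHR R0, 1  → R0 = 496 >> 1 = 496 // 2^1 = 248
Final: R0 = 248

248


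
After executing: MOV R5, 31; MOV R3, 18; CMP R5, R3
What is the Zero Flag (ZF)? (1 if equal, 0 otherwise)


Register state trace:
  MOV R5, 31  → R5 = 31
  MOV R3, 18  → R3 = 18
  CMP R5, R3  → computes 31 - 18 = 13
  Result is nonzero, so values are not equal
ZF = 0

0


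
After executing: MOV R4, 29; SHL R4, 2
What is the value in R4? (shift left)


Register state trace:
  MOV R4, 29  → R4 = 29
  SHL R4, 2  → R4 = 29 << 2 = 29 * 2^2 = 116
Final: R4 = 116

116


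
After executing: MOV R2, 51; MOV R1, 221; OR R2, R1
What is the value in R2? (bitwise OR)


Register state trace:
  MOV R2, 51  → R2 = 51 (0b00110011)
  MOV R1, 221  → R1 = 221 (0b11011101)
  OR R2, R1   → R2 = 51 OR 221 = 255 (0b11111111)
Final: R2 = 255

255


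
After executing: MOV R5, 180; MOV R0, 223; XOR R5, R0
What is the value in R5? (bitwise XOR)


Register state trace:
  MOV R5, 180  → R5 = 180 (0b10110100)
  MOV R0, 223  → R0 = 223 (0b11011111)
  XOR R5, R0  → R5 = 180 XOR 223 = 107 (0b01101011)
Final: R5 = 107

107


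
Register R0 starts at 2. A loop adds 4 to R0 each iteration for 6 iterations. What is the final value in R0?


Starting value: R0 = 2
  Iter 1: R0 = 2 + 4 = 6
  Iter 2: R0 = 6 + 4 = 10
  Iter 3: R0 = 10 + 4 = 14
  Iter 4: R0 = 14 + 4 = 18
  Iter 5: R0 = 18 + 4 = 22
  Iter 6: R0 = 22 + 4 = 26
Final: R0 = 26

26


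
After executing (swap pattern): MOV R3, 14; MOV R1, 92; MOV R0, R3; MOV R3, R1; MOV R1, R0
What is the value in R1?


Register state trace (swap pattern):
  MOV R3, 14  → R3 = 14
  MOV R1, 92  → R1 = 92
  MOV R0, R3  → R0 = 14  (save R3)
  MOV R3, R1  → R3 = 92  (R3 gets R1's value)
  MOV R1, R0  → R1 = 14  (R1 gets saved value)
Final: R1 = 14

14


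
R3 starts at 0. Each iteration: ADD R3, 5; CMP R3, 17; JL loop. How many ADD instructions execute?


Loop trace (R3 starts at 0, target 17, step 5):
  ADD #1: R3 = 0 + 5 = 5  → 5 < 17, loop
  ADD #2: R3 = 5 + 5 = 10  → 10 < 17, loop
  ADD #3: R3 = 10 + 5 = 15  → 15 < 17, loop
  ADD #4: R3 = 15 + 5 = 20  → 20 >= 17, exit
Total ADD instructions: 4

4


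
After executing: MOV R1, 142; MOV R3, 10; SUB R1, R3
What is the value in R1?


Register state trace:
  MOV R1, 142  → R1 = 142
  MOV R3, 10  → R3 = 10
  SUB R1, R3  → R1 = 142 - 10 = 132
Final: R1 = 132

132


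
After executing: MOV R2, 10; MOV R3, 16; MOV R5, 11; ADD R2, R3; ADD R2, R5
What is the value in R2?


Register state trace:
  MOV R2, 10  → R2 = 10
  MOV R3, 16  → R3 = 16
  MOV R5, 11  → R5 = 11
  ADD R2, R3  → R2 = 10 + 16 = 26
  ADD R2, R5  → R2 = 26 + 11 = 37
Final: R2 = 37

37


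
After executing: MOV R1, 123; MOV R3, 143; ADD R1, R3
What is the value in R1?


Register state trace:
  MOV R1, 123  → R1 = 123
  MOV R3, 143  → R3 = 143
  ADD R1, R3  → R1 = 123 + 143 = 266
Final: R1 = 266

266


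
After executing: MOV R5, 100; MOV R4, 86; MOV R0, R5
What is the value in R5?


Register state trace:
  MOV R5, 100  → R5 = 100
  MOV R4, 86  → R4 = 86
  MOV R0, R5  → R0 = 100
Final: R5 = 100

100


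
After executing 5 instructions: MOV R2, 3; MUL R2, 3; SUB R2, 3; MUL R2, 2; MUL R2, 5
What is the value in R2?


Register state trace:
  MOV R2, 3  → R2 = 3
  MUL R2, 3  → R2 = 3 * 3 = 9
  SUB R2, 3  → R2 = 9 - 3 = 6
  MUL R2, 2  → R2 = 6 * 2 = 12
  MUL R2, 5  → R2 = 12 * 5 = 60
Final: R2 = 60

60


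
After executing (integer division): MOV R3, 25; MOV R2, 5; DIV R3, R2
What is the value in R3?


Register state trace:
  MOV R3, 25  → R3 = 25
  MOV R2, 5  → R2 = 5
  DIV R3, R2  → R3 = 25 // 5 = 5
Final: R3 = 5

5


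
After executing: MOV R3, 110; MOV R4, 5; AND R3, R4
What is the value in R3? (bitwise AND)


Register state trace:
  MOV R3, 110  → R3 = 110 (0b01101110)
  MOV R4, 5  → R4 = 5 (0b00000101)
  AND R3, R4  → R3 = 110 AND 5 = 4 (0b00000100)
Final: R3 = 4

4


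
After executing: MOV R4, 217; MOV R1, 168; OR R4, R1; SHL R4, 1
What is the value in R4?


Register state trace:
  MOV R4, 217  → R4 = 217 (0b11011001)
  MOV R1, 168  → R1 = 168 (0b10101000)
  OR R4, R1  → R4 = 217 OR 168 = 249 (0b11111001)
  SHL R4, 1  → R4 = 249 << 1 = 498
Final: R4 = 498

498


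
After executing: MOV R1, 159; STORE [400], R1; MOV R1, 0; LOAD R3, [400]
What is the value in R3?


Register and memory trace:
  MOV R1, 159  → R1 = 159
  STORE [400], R1  → mem[400] = 159
  MOV R1, 0  → R1 = 0
  LOAD R3, [400]  → R3 = mem[400] = 159
Final: R3 = 159

159


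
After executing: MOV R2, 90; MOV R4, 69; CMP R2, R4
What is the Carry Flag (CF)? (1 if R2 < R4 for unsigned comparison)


Register state trace:
  MOV R2, 90  → R2 = 90
  MOV R4, 69  → R4 = 69
  CMP R2, R4  → unsigned 90 - 69: no borrow
  90 >= 69, so CF = 0
CF = 0

0


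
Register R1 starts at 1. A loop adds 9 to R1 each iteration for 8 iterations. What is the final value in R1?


Starting value: R1 = 1
  Iter 1: R1 = 1 + 9 = 10
  Iter 2: R1 = 10 + 9 = 19
  Iter 3: R1 = 19 + 9 = 28
  Iter 4: R1 = 28 + 9 = 37
  Iter 5: R1 = 37 + 9 = 46
  Iter 6: R1 = 46 + 9 = 55
  Iter 7: R1 = 55 + 9 = 64
  Iter 8: R1 = 64 + 9 = 73
Final: R1 = 73

73


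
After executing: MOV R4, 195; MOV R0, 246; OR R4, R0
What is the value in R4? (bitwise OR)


Register state trace:
  MOV R4, 195  → R4 = 195 (0b11000011)
  MOV R0, 246  → R0 = 246 (0b11110110)
  OR R4, R0   → R4 = 195 OR 246 = 247 (0b11110111)
Final: R4 = 247

247


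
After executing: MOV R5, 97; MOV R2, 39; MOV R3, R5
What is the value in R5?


Register state trace:
  MOV R5, 97  → R5 = 97
  MOV R2, 39  → R2 = 39
  MOV R3, R5  → R3 = 97
Final: R5 = 97

97


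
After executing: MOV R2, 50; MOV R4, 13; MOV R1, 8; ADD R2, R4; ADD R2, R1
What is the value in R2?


Register state trace:
  MOV R2, 50  → R2 = 50
  MOV R4, 13  → R4 = 13
  MOV R1, 8  → R1 = 8
  ADD R2, R4  → R2 = 50 + 13 = 63
  ADD R2, R1  → R2 = 63 + 8 = 71
Final: R2 = 71

71


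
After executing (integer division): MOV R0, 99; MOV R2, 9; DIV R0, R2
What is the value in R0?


Register state trace:
  MOV R0, 99  → R0 = 99
  MOV R2, 9  → R2 = 9
  DIV R0, R2  → R0 = 99 // 9 = 11
Final: R0 = 11

11


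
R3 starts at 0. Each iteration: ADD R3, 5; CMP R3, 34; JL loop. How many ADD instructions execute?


Loop trace (R3 starts at 0, target 34, step 5):
  ADD #1: R3 = 0 + 5 = 5  → 5 < 34, loop
  ADD #2: R3 = 5 + 5 = 10  → 10 < 34, loop
  ADD #3: R3 = 10 + 5 = 15  → 15 < 34, loop
  ADD #4: R3 = 15 + 5 = 20  → 20 < 34, loop
  ADD #5: R3 = 20 + 5 = 25  → 25 < 34, loop
  ADD #6: R3 = 25 + 5 = 30  → 30 < 34, loop
  ADD #7: R3 = 30 + 5 = 35  → 35 >= 34, exit
Total ADD instructions: 7

7


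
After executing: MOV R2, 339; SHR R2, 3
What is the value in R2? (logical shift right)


Register state trace:
  MOV R2, 339  → R2 = 339
  SHR R2, 3  → R2 = 339 >> 3 = 339 // 2^3 = 42
Final: R2 = 42

42


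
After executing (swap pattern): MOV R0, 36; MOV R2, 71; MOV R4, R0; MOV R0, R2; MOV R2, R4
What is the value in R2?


Register state trace (swap pattern):
  MOV R0, 36  → R0 = 36
  MOV R2, 71  → R2 = 71
  MOV R4, R0  → R4 = 36  (save R0)
  MOV R0, R2  → R0 = 71  (R0 gets R2's value)
  MOV R2, R4  → R2 = 36  (R2 gets saved value)
Final: R2 = 36

36


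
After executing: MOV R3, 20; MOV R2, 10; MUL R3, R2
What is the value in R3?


Register state trace:
  MOV R3, 20  → R3 = 20
  MOV R2, 10  → R2 = 10
  MUL R3, R2  → R3 = 20 * 10 = 200
Final: R3 = 200

200


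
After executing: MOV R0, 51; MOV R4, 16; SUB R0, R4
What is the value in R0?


Register state trace:
  MOV R0, 51  → R0 = 51
  MOV R4, 16  → R4 = 16
  SUB R0, R4  → R0 = 51 - 16 = 35
Final: R0 = 35

35


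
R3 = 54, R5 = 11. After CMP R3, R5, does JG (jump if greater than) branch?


Trace:
  R3 = 54, R5 = 11
  CMP R3, R5  → compares 54 vs 11
  JG checks: is 54 greater than 11?
  54 > 11, so condition is true
Branch taken: Yes

Yes


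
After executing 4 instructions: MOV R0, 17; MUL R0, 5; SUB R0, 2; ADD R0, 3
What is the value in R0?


Register state trace:
  MOV R0, 17  → R0 = 17
  MUL R0, 5  → R0 = 17 * 5 = 85
  SUB R0, 2  → R0 = 85 - 2 = 83
  ADD R0, 3  → R0 = 83 + 3 = 86
Final: R0 = 86

86


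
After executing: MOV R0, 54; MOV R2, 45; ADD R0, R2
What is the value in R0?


Register state trace:
  MOV R0, 54  → R0 = 54
  MOV R2, 45  → R2 = 45
  ADD R0, R2  → R0 = 54 + 45 = 99
Final: R0 = 99

99


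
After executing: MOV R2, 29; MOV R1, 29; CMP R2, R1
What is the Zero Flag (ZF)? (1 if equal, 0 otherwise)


Register state trace:
  MOV R2, 29  → R2 = 29
  MOV R1, 29  → R1 = 29
  CMP R2, R1  → computes 29 - 29 = 0
  Result is zero, so values are equal
ZF = 1

1


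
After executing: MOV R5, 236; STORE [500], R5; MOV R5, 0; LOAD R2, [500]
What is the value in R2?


Register and memory trace:
  MOV R5, 236  → R5 = 236
  STORE [500], R5  → mem[500] = 236
  MOV R5, 0  → R5 = 0
  LOAD R2, [500]  → R2 = mem[500] = 236
Final: R2 = 236

236


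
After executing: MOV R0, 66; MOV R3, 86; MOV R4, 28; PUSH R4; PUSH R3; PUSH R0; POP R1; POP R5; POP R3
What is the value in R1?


Stack trace (top is rightmost):
  MOV R0, 66  → R0 = 66
  MOV R3, 86  → R3 = 86
  MOV R4, 28  → R4 = 28
  PUSH R4  → stack: [28]
  PUSH R3  → stack: [28, 86]
  PUSH R0  → stack: [28, 86, 66]
  POP R1  → R1 = 66, stack: [28, 86]
  POP R5  → R5 = 86, stack: [28]
  POP R3  → R3 = 28, stack: []
Final: R1 = 66

66


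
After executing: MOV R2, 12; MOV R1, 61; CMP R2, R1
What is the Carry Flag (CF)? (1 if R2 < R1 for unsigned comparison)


Register state trace:
  MOV R2, 12  → R2 = 12
  MOV R1, 61  → R1 = 61
  CMP R2, R1  → unsigned 12 - 61: borrow occurs
  12 < 61, so CF = 1
CF = 1

1


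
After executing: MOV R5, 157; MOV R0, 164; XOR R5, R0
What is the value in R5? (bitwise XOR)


Register state trace:
  MOV R5, 157  → R5 = 157 (0b10011101)
  MOV R0, 164  → R0 = 164 (0b10100100)
  XOR R5, R0  → R5 = 157 XOR 164 = 57 (0b00111001)
Final: R5 = 57

57


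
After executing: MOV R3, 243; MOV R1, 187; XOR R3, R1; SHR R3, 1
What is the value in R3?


Register state trace:
  MOV R3, 243  → R3 = 243 (0b11110011)
  MOV R1, 187  → R1 = 187 (0b10111011)
  XOR R3, R1  → R3 = 243 XOR 187 = 72 (0b01001000)
  SHR R3, 1  → R3 = 72 >> 1 = 36
Final: R3 = 36

36


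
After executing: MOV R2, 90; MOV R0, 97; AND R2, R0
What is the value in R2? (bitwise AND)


Register state trace:
  MOV R2, 90  → R2 = 90 (0b01011010)
  MOV R0, 97  → R0 = 97 (0b01100001)
  AND R2, R0  → R2 = 90 AND 97 = 64 (0b01000000)
Final: R2 = 64

64


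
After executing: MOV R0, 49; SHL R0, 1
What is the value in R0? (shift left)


Register state trace:
  MOV R0, 49  → R0 = 49
  SHL R0, 1  → R0 = 49 << 1 = 49 * 2^1 = 98
Final: R0 = 98

98


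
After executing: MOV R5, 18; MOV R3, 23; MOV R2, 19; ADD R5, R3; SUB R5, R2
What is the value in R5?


Register state trace:
  MOV R5, 18  → R5 = 18
  MOV R3, 23  → R3 = 23
  MOV R2, 19  → R2 = 19
  ADD R5, R3  → R5 = 18 + 23 = 41
  SUB R5, R2  → R5 = 41 - 19 = 22
Final: R5 = 22

22


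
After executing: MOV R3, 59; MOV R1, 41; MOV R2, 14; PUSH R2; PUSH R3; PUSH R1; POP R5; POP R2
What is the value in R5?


Stack trace (top is rightmost):
  MOV R3, 59  → R3 = 59
  MOV R1, 41  → R1 = 41
  MOV R2, 14  → R2 = 14
  PUSH R2  → stack: [14]
  PUSH R3  → stack: [14, 59]
  PUSH R1  → stack: [14, 59, 41]
  POP R5  → R5 = 41, stack: [14, 59]
  POP R2  → R2 = 59, stack: [14]
Final: R5 = 41

41


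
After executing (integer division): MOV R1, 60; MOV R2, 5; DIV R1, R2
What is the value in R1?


Register state trace:
  MOV R1, 60  → R1 = 60
  MOV R2, 5  → R2 = 5
  DIV R1, R2  → R1 = 60 // 5 = 12
Final: R1 = 12

12


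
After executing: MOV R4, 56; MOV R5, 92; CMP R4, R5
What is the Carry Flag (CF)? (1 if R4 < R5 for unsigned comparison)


Register state trace:
  MOV R4, 56  → R4 = 56
  MOV R5, 92  → R5 = 92
  CMP R4, R5  → unsigned 56 - 92: borrow occurs
  56 < 92, so CF = 1
CF = 1

1


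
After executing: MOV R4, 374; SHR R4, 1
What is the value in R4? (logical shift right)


Register state trace:
  MOV R4, 374  → R4 = 374
  SHR R4, 1  → R4 = 374 >> 1 = 374 // 2^1 = 187
Final: R4 = 187

187


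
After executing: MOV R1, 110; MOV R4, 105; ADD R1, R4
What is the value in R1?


Register state trace:
  MOV R1, 110  → R1 = 110
  MOV R4, 105  → R4 = 105
  ADD R1, R4  → R1 = 110 + 105 = 215
Final: R1 = 215

215


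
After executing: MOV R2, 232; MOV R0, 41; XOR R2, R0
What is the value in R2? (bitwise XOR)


Register state trace:
  MOV R2, 232  → R2 = 232 (0b11101000)
  MOV R0, 41  → R0 = 41 (0b00101001)
  XOR R2, R0  → R2 = 232 XOR 41 = 193 (0b11000001)
Final: R2 = 193

193


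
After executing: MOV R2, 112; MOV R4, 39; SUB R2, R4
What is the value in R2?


Register state trace:
  MOV R2, 112  → R2 = 112
  MOV R4, 39  → R4 = 39
  SUB R2, R4  → R2 = 112 - 39 = 73
Final: R2 = 73

73


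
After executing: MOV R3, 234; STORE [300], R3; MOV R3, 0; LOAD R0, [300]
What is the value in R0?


Register and memory trace:
  MOV R3, 234  → R3 = 234
  STORE [300], R3  → mem[300] = 234
  MOV R3, 0  → R3 = 0
  LOAD R0, [300]  → R0 = mem[300] = 234
Final: R0 = 234

234


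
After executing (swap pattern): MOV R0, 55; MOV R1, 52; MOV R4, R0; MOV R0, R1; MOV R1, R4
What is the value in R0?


Register state trace (swap pattern):
  MOV R0, 55  → R0 = 55
  MOV R1, 52  → R1 = 52
  MOV R4, R0  → R4 = 55  (save R0)
  MOV R0, R1  → R0 = 52  (R0 gets R1's value)
  MOV R1, R4  → R1 = 55  (R1 gets saved value)
Final: R0 = 52

52


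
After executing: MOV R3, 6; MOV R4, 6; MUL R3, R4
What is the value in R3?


Register state trace:
  MOV R3, 6  → R3 = 6
  MOV R4, 6  → R4 = 6
  MUL R3, R4  → R3 = 6 * 6 = 36
Final: R3 = 36

36


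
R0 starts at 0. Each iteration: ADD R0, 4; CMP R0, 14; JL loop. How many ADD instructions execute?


Loop trace (R0 starts at 0, target 14, step 4):
  ADD #1: R0 = 0 + 4 = 4  → 4 < 14, loop
  ADD #2: R0 = 4 + 4 = 8  → 8 < 14, loop
  ADD #3: R0 = 8 + 4 = 12  → 12 < 14, loop
  ADD #4: R0 = 12 + 4 = 16  → 16 >= 14, exit
Total ADD instructions: 4

4


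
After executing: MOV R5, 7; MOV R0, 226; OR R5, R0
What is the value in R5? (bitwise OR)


Register state trace:
  MOV R5, 7  → R5 = 7 (0b00000111)
  MOV R0, 226  → R0 = 226 (0b11100010)
  OR R5, R0   → R5 = 7 OR 226 = 231 (0b11100111)
Final: R5 = 231

231


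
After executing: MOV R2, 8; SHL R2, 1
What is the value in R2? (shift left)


Register state trace:
  MOV R2, 8  → R2 = 8
  SHL R2, 1  → R2 = 8 << 1 = 8 * 2^1 = 16
Final: R2 = 16

16


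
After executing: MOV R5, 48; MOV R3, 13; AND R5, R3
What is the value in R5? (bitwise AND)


Register state trace:
  MOV R5, 48  → R5 = 48 (0b00110000)
  MOV R3, 13  → R3 = 13 (0b00001101)
  AND R5, R3  → R5 = 48 AND 13 = 0 (0b00000000)
Final: R5 = 0

0


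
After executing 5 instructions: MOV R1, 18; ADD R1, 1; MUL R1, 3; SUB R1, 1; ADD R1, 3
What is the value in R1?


Register state trace:
  MOV R1, 18  → R1 = 18
  ADD R1, 1  → R1 = 18 + 1 = 19
  MUL R1, 3  → R1 = 19 * 3 = 57
  SUB R1, 1  → R1 = 57 - 1 = 56
  ADD R1, 3  → R1 = 56 + 3 = 59
Final: R1 = 59

59


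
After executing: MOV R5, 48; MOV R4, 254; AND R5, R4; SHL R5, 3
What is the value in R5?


Register state trace:
  MOV R5, 48  → R5 = 48 (0b00110000)
  MOV R4, 254  → R4 = 254 (0b11111110)
  AND R5, R4  → R5 = 48 AND 254 = 48 (0b00110000)
  SHL R5, 3  → R5 = 48 << 3 = 384
Final: R5 = 384

384


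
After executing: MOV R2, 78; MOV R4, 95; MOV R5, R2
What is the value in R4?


Register state trace:
  MOV R2, 78  → R2 = 78
  MOV R4, 95  → R4 = 95
  MOV R5, R2  → R5 = 78
Final: R4 = 95

95
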